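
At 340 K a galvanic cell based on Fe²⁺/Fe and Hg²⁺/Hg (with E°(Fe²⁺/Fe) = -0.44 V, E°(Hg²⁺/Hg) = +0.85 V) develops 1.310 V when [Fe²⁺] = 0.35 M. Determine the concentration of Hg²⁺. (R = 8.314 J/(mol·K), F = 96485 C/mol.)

From the Nernst equation, ln Q = nF(E° − E)/RT = 2×96485×(1.29 − 1.310)/(8.314×340) = -1.365, so Q = 0.255.
With Q = [Fe²⁺]/[Hg²⁺] and the known concentrations, [Hg²⁺] in the denominator gives [Hg²⁺] = 1.4 M.

1.4 M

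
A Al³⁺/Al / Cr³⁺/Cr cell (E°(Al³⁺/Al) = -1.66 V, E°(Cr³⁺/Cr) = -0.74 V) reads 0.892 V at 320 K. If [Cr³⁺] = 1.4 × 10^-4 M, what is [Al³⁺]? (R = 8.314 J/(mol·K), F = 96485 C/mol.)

0.0029 M

From the Nernst equation, ln Q = nF(E° − E)/RT = 3×96485×(0.92 − 0.892)/(8.314×320) = 3.046, so Q = 21.0.
With Q = [Al³⁺]/[Cr³⁺] and the known concentrations, [Al³⁺] in the numerator gives [Al³⁺] = 0.0029 M.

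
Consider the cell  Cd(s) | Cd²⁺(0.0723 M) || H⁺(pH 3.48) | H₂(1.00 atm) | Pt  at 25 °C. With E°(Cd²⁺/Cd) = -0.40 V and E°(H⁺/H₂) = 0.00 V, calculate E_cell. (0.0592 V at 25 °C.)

0.23 V

The hydrogen couple is the cathode, so E°_cell = 0.40 V; n = 2.
[H⁺] = 10^(−3.48) = 3.3 × 10^-4 M, and Q = [Cd²⁺]·P(H₂) / [H⁺]^2 = 6.59 × 10^5.
E = E° − (0.0592/2) log Q = 0.40 − (0.0592/2)(5.819) = 0.228 V.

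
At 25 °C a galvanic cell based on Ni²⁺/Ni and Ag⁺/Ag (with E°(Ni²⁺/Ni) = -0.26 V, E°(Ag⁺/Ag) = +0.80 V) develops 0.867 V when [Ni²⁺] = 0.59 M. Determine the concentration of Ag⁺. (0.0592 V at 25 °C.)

4.2 × 10^-4 M

From the Nernst equation, log Q = n(E° − E)/0.0592 = 2(1.06 − 0.867)/0.0592 = 6.520, so Q = 3.31 × 10^6.
With Q = [Ni²⁺]/[Ag⁺]^2 and the known concentrations, [Ag⁺]^2 in the denominator gives [Ag⁺] = 4.2 × 10^-4 M.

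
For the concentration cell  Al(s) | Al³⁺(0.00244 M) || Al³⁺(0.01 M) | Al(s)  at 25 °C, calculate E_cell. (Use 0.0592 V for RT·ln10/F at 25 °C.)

Both half-cells are Al³⁺/Al, so E°_cell = 0. The concentrated side is the cathode; the cell reaction moves Al³⁺ from high to low concentration with n = 3.
Q = [Al³⁺]_dilute/[Al³⁺]_conc = 0.00244/0.01 = 0.244.
E = 0 − (0.0592/3) log Q = −(0.0592/3)(-0.613) = 0.0121 V.

0.012 V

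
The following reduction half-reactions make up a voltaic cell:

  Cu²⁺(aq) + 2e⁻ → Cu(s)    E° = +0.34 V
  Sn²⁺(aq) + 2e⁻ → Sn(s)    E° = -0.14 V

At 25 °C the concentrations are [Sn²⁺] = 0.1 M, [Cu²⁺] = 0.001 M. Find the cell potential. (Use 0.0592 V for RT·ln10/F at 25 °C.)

0.421 V

The Cu²⁺/Cu couple has the higher reduction potential and acts as the cathode, so E°_cell = +0.34 − (-0.14) = 0.48 V.
Balancing electrons gives n = 2; the reaction quotient is Q = [Sn²⁺]/[Cu²⁺] = 100.
At 25 °C, E = E° − (0.0592/n) log Q = 0.48 − (0.0592/2)(2.000) = 0.480 − 0.059 = 0.421 V.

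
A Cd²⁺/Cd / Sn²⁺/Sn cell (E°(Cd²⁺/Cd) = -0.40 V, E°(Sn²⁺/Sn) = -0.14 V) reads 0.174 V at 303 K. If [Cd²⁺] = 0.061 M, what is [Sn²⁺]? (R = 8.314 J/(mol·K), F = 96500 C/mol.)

8.4 × 10^-5 M

From the Nernst equation, ln Q = nF(E° − E)/RT = 2×96500×(0.26 − 0.174)/(8.314×303) = 6.589, so Q = 727.
With Q = [Cd²⁺]/[Sn²⁺] and the known concentrations, [Sn²⁺] in the denominator gives [Sn²⁺] = 8.4 × 10^-5 M.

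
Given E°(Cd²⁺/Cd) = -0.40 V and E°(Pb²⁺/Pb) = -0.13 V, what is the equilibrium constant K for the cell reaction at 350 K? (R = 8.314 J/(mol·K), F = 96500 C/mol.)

E°_cell = -0.13 − (-0.40) = 0.27 V, with n = 2 electrons transferred.
At equilibrium E = 0, so the Nernst equation gives ln K = nFE°/RT = (2)(96500)(0.27)/((8.314)(350)) = 17.91.
K = e^17.91 = 6 × 10^7.

6 × 10^7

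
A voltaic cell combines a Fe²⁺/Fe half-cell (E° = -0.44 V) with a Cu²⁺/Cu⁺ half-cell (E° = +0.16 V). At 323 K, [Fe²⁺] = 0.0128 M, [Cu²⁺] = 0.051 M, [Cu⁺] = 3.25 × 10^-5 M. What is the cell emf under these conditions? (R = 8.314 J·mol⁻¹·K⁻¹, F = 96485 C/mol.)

The Cu²⁺/Cu⁺ couple has the higher reduction potential and acts as the cathode, so E°_cell = +0.16 − (-0.44) = 0.60 V.
Balancing electrons gives n = 2; the reaction quotient is Q = [Fe²⁺]·[Cu⁺]^2/[Cu²⁺]^2 = 5.2 × 10^-9.
E = E° − (RT/nF) ln Q = 0.60 − (8.314×323)/(2×96485) × (-19.075) = 0.600 + 0.265 = 0.865 V.

0.865 V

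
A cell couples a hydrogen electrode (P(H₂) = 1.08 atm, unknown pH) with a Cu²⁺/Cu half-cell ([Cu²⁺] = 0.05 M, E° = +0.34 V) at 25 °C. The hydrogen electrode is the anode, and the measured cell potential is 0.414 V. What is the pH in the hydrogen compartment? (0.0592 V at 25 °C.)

pH = 1.88

E°_cell = 0.34 V and n = 2.
log Q = n(E° − E)/0.0592 = 2×(0.34 − 0.414)/0.0592 = -2.500.
With Q = [H⁺]^2 / ([Cu²⁺]·P(H₂)), solving for [H⁺] gives log[H⁺] = -1.884, so pH = 1.88.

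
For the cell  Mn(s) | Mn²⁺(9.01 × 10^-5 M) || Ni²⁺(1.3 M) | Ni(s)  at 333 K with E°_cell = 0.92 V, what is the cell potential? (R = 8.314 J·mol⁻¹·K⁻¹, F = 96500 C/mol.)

Balancing electrons gives n = 2; the reaction quotient is Q = [Mn²⁺]/[Ni²⁺] = 6.93 × 10^-5.
E = E° − (RT/nF) ln Q = 0.92 − (8.314×333)/(2×96500) × (-9.577) = 0.920 + 0.137 = 1.057 V.

1.06 V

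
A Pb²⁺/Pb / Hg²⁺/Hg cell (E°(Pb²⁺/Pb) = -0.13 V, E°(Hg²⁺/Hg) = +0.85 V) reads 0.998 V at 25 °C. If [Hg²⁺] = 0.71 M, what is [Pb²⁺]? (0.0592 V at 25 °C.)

From the Nernst equation, log Q = n(E° − E)/0.0592 = 2(0.98 − 0.998)/0.0592 = -0.608, so Q = 0.247.
With Q = [Pb²⁺]/[Hg²⁺] and the known concentrations, [Pb²⁺] in the numerator gives [Pb²⁺] = 0.18 M.

0.18 M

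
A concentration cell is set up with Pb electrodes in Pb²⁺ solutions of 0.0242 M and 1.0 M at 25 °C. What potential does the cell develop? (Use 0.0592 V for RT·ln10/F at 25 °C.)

0.048 V

Both half-cells are Pb²⁺/Pb, so E°_cell = 0. The concentrated side is the cathode; the cell reaction moves Pb²⁺ from high to low concentration with n = 2.
Q = [Pb²⁺]_dilute/[Pb²⁺]_conc = 0.0242/1.0 = 0.0242.
E = 0 − (0.0592/2) log Q = −(0.0592/2)(-1.616) = 0.0478 V.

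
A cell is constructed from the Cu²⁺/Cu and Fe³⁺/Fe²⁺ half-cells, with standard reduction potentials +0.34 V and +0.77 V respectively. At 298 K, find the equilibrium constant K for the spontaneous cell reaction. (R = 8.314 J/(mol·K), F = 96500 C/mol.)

3.5 × 10^14

E°_cell = +0.77 − (+0.34) = 0.43 V, with n = 2 electrons transferred.
At equilibrium E = 0, so the Nernst equation gives ln K = nFE°/RT = (2)(96500)(0.43)/((8.314)(298)) = 33.50.
K = e^33.50 = 3.5 × 10^14.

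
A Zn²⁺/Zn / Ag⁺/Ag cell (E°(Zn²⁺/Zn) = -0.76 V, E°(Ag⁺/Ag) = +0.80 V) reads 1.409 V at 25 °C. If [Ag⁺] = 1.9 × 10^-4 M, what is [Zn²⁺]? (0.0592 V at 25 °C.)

From the Nernst equation, log Q = n(E° − E)/0.0592 = 2(1.56 − 1.409)/0.0592 = 5.101, so Q = 1.26 × 10^5.
With Q = [Zn²⁺]/[Ag⁺]^2 and the known concentrations, [Zn²⁺] in the numerator gives [Zn²⁺] = 0.0046 M.

0.0046 M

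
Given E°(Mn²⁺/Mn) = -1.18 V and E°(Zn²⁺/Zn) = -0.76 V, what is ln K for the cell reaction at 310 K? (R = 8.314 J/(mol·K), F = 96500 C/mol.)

E°_cell = -0.76 − (-1.18) = 0.42 V, with n = 2 electrons transferred.
At equilibrium E = 0, so the Nernst equation gives ln K = nFE°/RT = (2)(96500)(0.42)/((8.314)(310)) = 31.45.

ln K = 31.5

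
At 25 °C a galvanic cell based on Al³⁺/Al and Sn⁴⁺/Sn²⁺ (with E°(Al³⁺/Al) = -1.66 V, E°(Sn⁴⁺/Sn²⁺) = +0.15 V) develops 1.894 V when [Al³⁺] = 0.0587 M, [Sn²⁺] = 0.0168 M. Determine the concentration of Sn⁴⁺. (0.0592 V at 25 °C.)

From the Nernst equation, log Q = n(E° − E)/0.0592 = 6(1.81 − 1.894)/0.0592 = -8.514, so Q = 3.07 × 10^-9.
With Q = [Al³⁺]^2·[Sn²⁺]^3/[Sn⁴⁺]^3 and the known concentrations, [Sn⁴⁺]^3 in the denominator gives [Sn⁴⁺] = 1.7 M.

1.7 M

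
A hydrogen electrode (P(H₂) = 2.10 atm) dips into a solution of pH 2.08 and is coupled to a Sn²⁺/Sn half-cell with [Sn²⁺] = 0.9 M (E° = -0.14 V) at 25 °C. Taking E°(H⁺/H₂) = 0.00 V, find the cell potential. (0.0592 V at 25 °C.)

The hydrogen couple is the cathode, so E°_cell = 0.14 V; n = 2.
[H⁺] = 10^(−2.08) = 0.0083 M, and Q = [Sn²⁺]·P(H₂) / [H⁺]^2 = 2.73 × 10^4.
E = E° − (0.0592/2) log Q = 0.14 − (0.0592/2)(4.436) = 0.009 V.

0.009 V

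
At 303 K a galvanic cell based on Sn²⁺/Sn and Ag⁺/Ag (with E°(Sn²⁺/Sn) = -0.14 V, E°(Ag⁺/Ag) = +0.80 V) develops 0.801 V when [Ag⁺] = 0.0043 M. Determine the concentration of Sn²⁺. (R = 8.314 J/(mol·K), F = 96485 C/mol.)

0.78 M

From the Nernst equation, ln Q = nF(E° − E)/RT = 2×96485×(0.94 − 0.801)/(8.314×303) = 10.648, so Q = 4.21 × 10^4.
With Q = [Sn²⁺]/[Ag⁺]^2 and the known concentrations, [Sn²⁺] in the numerator gives [Sn²⁺] = 0.78 M.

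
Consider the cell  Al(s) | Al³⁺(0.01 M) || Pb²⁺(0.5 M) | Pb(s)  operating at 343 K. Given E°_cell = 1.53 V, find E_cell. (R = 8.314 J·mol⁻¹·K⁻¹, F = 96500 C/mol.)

Balancing electrons gives n = 6; the reaction quotient is Q = [Al³⁺]^2/[Pb²⁺]^3 = 8 × 10^-4.
E = E° − (RT/nF) ln Q = 1.53 − (8.314×343)/(6×96500) × (-7.131) = 1.530 + 0.035 = 1.565 V.

1.57 V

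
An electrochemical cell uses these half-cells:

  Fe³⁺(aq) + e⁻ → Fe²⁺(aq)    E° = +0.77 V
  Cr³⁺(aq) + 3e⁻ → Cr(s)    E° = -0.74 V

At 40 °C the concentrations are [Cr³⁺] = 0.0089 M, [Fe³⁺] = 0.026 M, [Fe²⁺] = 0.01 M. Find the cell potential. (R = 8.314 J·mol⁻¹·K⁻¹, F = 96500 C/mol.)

The Fe³⁺/Fe²⁺ couple has the higher reduction potential and acts as the cathode, so E°_cell = +0.77 − (-0.74) = 1.51 V.
Balancing electrons gives n = 3; the reaction quotient is Q = [Cr³⁺]·[Fe²⁺]^3/[Fe³⁺]^3 = 5.06 × 10^-4.
E = E° − (RT/nF) ln Q = 1.51 − (8.314×313)/(3×96500) × (-7.588) = 1.510 + 0.068 = 1.578 V.

1.58 V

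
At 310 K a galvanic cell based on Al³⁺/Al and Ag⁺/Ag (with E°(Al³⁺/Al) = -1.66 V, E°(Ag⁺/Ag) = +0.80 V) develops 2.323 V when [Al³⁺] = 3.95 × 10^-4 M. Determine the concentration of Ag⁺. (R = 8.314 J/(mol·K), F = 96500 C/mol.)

4.3 × 10^-4 M

From the Nernst equation, ln Q = nF(E° − E)/RT = 3×96500×(2.46 − 2.323)/(8.314×310) = 15.389, so Q = 4.82 × 10^6.
With Q = [Al³⁺]/[Ag⁺]^3 and the known concentrations, [Ag⁺]^3 in the denominator gives [Ag⁺] = 4.3 × 10^-4 M.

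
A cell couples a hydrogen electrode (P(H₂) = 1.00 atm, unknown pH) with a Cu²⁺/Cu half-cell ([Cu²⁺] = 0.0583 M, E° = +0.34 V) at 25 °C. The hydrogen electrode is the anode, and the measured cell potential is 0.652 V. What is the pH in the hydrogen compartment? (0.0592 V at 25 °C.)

E°_cell = 0.34 V and n = 2.
log Q = n(E° − E)/0.0592 = 2×(0.34 − 0.652)/0.0592 = -10.541.
With Q = [H⁺]^2 / ([Cu²⁺]·P(H₂)), solving for [H⁺] gives log[H⁺] = -5.887, so pH = 5.89.

pH = 5.89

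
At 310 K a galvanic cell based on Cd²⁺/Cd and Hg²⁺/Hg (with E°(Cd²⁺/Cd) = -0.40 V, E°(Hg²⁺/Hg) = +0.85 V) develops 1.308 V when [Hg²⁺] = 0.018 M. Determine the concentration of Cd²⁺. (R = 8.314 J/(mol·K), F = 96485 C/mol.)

2.3 × 10^-4 M

From the Nernst equation, ln Q = nF(E° − E)/RT = 2×96485×(1.25 − 1.308)/(8.314×310) = -4.343, so Q = 0.0130.
With Q = [Cd²⁺]/[Hg²⁺] and the known concentrations, [Cd²⁺] in the numerator gives [Cd²⁺] = 2.3 × 10^-4 M.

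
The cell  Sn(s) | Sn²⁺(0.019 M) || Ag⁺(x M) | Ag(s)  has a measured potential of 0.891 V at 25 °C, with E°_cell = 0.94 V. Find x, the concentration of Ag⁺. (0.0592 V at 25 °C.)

From the Nernst equation, log Q = n(E° − E)/0.0592 = 2(0.94 − 0.891)/0.0592 = 1.655, so Q = 45.2.
With Q = [Sn²⁺]/[Ag⁺]^2 and the known concentrations, [Ag⁺]^2 in the denominator gives [Ag⁺] = 0.02 M.

0.02 M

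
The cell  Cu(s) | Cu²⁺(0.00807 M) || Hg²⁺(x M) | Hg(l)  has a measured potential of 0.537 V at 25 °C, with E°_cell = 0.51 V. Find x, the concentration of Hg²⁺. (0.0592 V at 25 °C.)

0.066 M

From the Nernst equation, log Q = n(E° − E)/0.0592 = 2(0.51 − 0.537)/0.0592 = -0.912, so Q = 0.122.
With Q = [Cu²⁺]/[Hg²⁺] and the known concentrations, [Hg²⁺] in the denominator gives [Hg²⁺] = 0.066 M.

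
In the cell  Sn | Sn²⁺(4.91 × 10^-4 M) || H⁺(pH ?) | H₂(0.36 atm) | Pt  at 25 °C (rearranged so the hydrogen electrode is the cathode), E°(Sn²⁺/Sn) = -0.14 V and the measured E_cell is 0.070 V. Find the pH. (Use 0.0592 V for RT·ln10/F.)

pH = 3.06

E°_cell = 0.14 V and n = 2.
log Q = n(E° − E)/0.0592 = 2×(0.14 − 0.070)/0.0592 = 2.365.
With Q = [Sn²⁺]·P(H₂) / [H⁺]^2, solving for [H⁺] gives log[H⁺] = -3.059, so pH = 3.06.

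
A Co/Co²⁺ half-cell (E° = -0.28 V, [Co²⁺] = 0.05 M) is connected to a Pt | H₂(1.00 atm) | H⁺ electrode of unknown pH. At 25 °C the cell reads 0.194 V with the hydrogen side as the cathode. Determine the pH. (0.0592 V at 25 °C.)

E°_cell = 0.28 V and n = 2.
log Q = n(E° − E)/0.0592 = 2×(0.28 − 0.194)/0.0592 = 2.905.
With Q = [Co²⁺]·P(H₂) / [H⁺]^2, solving for [H⁺] gives log[H⁺] = -2.103, so pH = 2.10.

pH = 2.10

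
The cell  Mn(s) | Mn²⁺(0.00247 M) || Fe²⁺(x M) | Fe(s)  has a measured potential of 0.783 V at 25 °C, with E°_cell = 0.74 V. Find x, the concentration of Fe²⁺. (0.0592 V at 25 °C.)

From the Nernst equation, log Q = n(E° − E)/0.0592 = 2(0.74 − 0.783)/0.0592 = -1.453, so Q = 0.0353.
With Q = [Mn²⁺]/[Fe²⁺] and the known concentrations, [Fe²⁺] in the denominator gives [Fe²⁺] = 0.07 M.

0.07 M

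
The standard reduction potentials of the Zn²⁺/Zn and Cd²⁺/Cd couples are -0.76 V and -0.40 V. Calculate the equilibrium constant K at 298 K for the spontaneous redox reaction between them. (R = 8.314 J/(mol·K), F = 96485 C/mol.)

1.5 × 10^12

E°_cell = -0.40 − (-0.76) = 0.36 V, with n = 2 electrons transferred.
At equilibrium E = 0, so the Nernst equation gives ln K = nFE°/RT = (2)(96485)(0.36)/((8.314)(298)) = 28.04.
K = e^28.04 = 1.5 × 10^12.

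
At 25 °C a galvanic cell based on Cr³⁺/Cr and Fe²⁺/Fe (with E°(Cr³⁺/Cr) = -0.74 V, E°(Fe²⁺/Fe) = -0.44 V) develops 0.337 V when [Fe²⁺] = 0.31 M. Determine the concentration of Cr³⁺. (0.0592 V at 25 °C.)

From the Nernst equation, log Q = n(E° − E)/0.0592 = 6(0.30 − 0.337)/0.0592 = -3.750, so Q = 1.78 × 10^-4.
With Q = [Cr³⁺]^2/[Fe²⁺]^3 and the known concentrations, [Cr³⁺]^2 in the numerator gives [Cr³⁺] = 0.0023 M.

0.0023 M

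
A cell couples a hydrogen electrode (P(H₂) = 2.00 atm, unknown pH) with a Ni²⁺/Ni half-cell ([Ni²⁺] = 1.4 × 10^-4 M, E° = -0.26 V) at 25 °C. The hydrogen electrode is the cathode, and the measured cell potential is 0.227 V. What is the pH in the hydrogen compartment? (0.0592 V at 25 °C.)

pH = 2.33

E°_cell = 0.26 V and n = 2.
log Q = n(E° − E)/0.0592 = 2×(0.26 − 0.227)/0.0592 = 1.115.
With Q = [Ni²⁺]·P(H₂) / [H⁺]^2, solving for [H⁺] gives log[H⁺] = -2.334, so pH = 2.33.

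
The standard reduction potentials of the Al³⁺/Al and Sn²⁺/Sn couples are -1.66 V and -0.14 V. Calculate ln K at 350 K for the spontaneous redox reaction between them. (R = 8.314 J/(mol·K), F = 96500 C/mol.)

E°_cell = -0.14 − (-1.66) = 1.52 V, with n = 6 electrons transferred.
At equilibrium E = 0, so the Nernst equation gives ln K = nFE°/RT = (6)(96500)(1.52)/((8.314)(350)) = 302.44.

ln K = 302.4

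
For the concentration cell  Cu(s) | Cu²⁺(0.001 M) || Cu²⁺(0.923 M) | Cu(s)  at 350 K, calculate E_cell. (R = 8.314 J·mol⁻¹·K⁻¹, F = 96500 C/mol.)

0.10 V

Both half-cells are Cu²⁺/Cu, so E°_cell = 0. The concentrated side is the cathode; the cell reaction moves Cu²⁺ from high to low concentration with n = 2.
Q = [Cu²⁺]_dilute/[Cu²⁺]_conc = 0.001/0.923 = 0.00108.
E = 0 − (RT/nF) ln Q = −((8.314×350)/(2×96500))(-6.828) = 0.1029 V.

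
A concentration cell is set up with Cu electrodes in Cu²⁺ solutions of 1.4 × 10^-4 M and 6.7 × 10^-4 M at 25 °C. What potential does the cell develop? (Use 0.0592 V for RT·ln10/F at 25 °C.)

Both half-cells are Cu²⁺/Cu, so E°_cell = 0. The concentrated side is the cathode; the cell reaction moves Cu²⁺ from high to low concentration with n = 2.
Q = [Cu²⁺]_dilute/[Cu²⁺]_conc = 1.4 × 10^-4/6.7 × 10^-4 = 0.209.
E = 0 − (0.0592/2) log Q = −(0.0592/2)(-0.680) = 0.0201 V.

0.020 V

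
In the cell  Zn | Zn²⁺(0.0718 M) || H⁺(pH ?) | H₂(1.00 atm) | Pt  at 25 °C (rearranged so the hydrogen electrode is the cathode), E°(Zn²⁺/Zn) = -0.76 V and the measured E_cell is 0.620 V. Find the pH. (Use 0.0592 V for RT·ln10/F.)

pH = 2.94

E°_cell = 0.76 V and n = 2.
log Q = n(E° − E)/0.0592 = 2×(0.76 − 0.620)/0.0592 = 4.730.
With Q = [Zn²⁺]·P(H₂) / [H⁺]^2, solving for [H⁺] gives log[H⁺] = -2.937, so pH = 2.94.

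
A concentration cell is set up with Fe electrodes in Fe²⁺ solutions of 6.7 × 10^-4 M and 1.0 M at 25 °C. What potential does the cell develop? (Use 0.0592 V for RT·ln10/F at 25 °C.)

0.094 V

Both half-cells are Fe²⁺/Fe, so E°_cell = 0. The concentrated side is the cathode; the cell reaction moves Fe²⁺ from high to low concentration with n = 2.
Q = [Fe²⁺]_dilute/[Fe²⁺]_conc = 6.7 × 10^-4/1.0 = 6.7 × 10^-4.
E = 0 − (0.0592/2) log Q = −(0.0592/2)(-3.174) = 0.0940 V.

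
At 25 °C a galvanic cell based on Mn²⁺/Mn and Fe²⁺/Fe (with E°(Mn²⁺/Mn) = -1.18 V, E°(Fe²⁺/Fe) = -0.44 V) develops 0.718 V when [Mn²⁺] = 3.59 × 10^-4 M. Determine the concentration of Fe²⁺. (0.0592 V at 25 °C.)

6.5 × 10^-5 M

From the Nernst equation, log Q = n(E° − E)/0.0592 = 2(0.74 − 0.718)/0.0592 = 0.743, so Q = 5.54.
With Q = [Mn²⁺]/[Fe²⁺] and the known concentrations, [Fe²⁺] in the denominator gives [Fe²⁺] = 6.5 × 10^-5 M.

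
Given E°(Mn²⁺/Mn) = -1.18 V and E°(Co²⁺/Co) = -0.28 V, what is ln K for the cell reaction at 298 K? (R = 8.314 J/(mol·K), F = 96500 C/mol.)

E°_cell = -0.28 − (-1.18) = 0.90 V, with n = 2 electrons transferred.
At equilibrium E = 0, so the Nernst equation gives ln K = nFE°/RT = (2)(96500)(0.90)/((8.314)(298)) = 70.11.

ln K = 70.1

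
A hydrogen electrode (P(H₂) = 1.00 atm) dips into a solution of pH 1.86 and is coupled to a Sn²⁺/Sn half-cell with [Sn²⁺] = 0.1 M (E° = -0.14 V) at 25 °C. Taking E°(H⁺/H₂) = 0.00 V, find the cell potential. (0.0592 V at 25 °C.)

0.059 V

The hydrogen couple is the cathode, so E°_cell = 0.14 V; n = 2.
[H⁺] = 10^(−1.86) = 0.014 M, and Q = [Sn²⁺]·P(H₂) / [H⁺]^2 = 525.
E = E° − (0.0592/2) log Q = 0.14 − (0.0592/2)(2.720) = 0.059 V.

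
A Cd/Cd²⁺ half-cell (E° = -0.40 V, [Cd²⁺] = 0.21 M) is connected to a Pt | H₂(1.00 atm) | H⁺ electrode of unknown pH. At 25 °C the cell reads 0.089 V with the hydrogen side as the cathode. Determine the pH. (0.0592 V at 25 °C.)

E°_cell = 0.40 V and n = 2.
log Q = n(E° − E)/0.0592 = 2×(0.40 − 0.089)/0.0592 = 10.507.
With Q = [Cd²⁺]·P(H₂) / [H⁺]^2, solving for [H⁺] gives log[H⁺] = -5.592, so pH = 5.59.

pH = 5.59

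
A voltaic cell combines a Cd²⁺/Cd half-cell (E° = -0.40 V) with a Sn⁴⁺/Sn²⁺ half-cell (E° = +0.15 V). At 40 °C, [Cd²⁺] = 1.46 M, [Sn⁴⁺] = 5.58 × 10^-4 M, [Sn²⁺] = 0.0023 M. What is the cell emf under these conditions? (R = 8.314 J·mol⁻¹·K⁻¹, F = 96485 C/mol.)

0.526 V

The Sn⁴⁺/Sn²⁺ couple has the higher reduction potential and acts as the cathode, so E°_cell = +0.15 − (-0.40) = 0.55 V.
Balancing electrons gives n = 2; the reaction quotient is Q = [Cd²⁺]·[Sn²⁺]/[Sn⁴⁺] = 6.02.
E = E° − (RT/nF) ln Q = 0.55 − (8.314×313)/(2×96485) × (1.795) = 0.550 − 0.024 = 0.526 V.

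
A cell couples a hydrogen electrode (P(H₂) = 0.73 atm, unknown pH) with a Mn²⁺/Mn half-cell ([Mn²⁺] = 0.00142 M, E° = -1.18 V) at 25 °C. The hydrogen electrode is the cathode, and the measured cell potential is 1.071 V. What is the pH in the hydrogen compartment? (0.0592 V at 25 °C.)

pH = 3.33

E°_cell = 1.18 V and n = 2.
log Q = n(E° − E)/0.0592 = 2×(1.18 − 1.071)/0.0592 = 3.682.
With Q = [Mn²⁺]·P(H₂) / [H⁺]^2, solving for [H⁺] gives log[H⁺] = -3.333, so pH = 3.33.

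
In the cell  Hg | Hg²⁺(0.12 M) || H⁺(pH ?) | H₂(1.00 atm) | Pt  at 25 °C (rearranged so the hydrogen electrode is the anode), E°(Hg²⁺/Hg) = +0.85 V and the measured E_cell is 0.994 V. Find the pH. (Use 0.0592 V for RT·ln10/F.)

pH = 2.89

E°_cell = 0.85 V and n = 2.
log Q = n(E° − E)/0.0592 = 2×(0.85 − 0.994)/0.0592 = -4.865.
With Q = [H⁺]^2 / ([Hg²⁺]·P(H₂)), solving for [H⁺] gives log[H⁺] = -2.893, so pH = 2.89.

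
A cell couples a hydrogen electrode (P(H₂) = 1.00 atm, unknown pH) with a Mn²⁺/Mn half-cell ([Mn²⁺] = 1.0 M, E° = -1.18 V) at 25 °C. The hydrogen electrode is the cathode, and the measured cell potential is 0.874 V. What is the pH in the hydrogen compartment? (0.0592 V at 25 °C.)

E°_cell = 1.18 V and n = 2.
log Q = n(E° − E)/0.0592 = 2×(1.18 − 0.874)/0.0592 = 10.338.
With Q = [Mn²⁺]·P(H₂) / [H⁺]^2, solving for [H⁺] gives log[H⁺] = -5.169, so pH = 5.17.

pH = 5.17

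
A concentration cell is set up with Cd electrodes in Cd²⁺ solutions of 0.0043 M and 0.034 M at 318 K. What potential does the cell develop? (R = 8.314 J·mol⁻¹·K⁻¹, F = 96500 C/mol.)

0.028 V

Both half-cells are Cd²⁺/Cd, so E°_cell = 0. The concentrated side is the cathode; the cell reaction moves Cd²⁺ from high to low concentration with n = 2.
Q = [Cd²⁺]_dilute/[Cd²⁺]_conc = 0.0043/0.034 = 0.126.
E = 0 − (RT/nF) ln Q = −((8.314×318)/(2×96500))(-2.068) = 0.0283 V.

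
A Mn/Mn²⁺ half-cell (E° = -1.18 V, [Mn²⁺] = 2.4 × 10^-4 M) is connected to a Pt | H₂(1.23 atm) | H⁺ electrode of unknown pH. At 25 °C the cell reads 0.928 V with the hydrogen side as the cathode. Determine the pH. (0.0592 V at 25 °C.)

pH = 6.02

E°_cell = 1.18 V and n = 2.
log Q = n(E° − E)/0.0592 = 2×(1.18 − 0.928)/0.0592 = 8.514.
With Q = [Mn²⁺]·P(H₂) / [H⁺]^2, solving for [H⁺] gives log[H⁺] = -6.022, so pH = 6.02.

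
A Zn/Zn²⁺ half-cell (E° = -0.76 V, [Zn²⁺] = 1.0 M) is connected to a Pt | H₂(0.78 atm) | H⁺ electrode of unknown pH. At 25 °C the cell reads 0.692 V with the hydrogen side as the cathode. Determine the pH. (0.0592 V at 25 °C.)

pH = 1.20

E°_cell = 0.76 V and n = 2.
log Q = n(E° − E)/0.0592 = 2×(0.76 − 0.692)/0.0592 = 2.297.
With Q = [Zn²⁺]·P(H₂) / [H⁺]^2, solving for [H⁺] gives log[H⁺] = -1.203, so pH = 1.20.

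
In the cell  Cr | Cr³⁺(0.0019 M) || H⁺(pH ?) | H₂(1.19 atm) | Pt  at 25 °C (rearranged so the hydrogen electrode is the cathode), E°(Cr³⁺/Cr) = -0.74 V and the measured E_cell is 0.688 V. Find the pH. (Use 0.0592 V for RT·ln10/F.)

pH = 1.75

E°_cell = 0.74 V and n = 6.
log Q = n(E° − E)/0.0592 = 6×(0.74 − 0.688)/0.0592 = 5.270.
With Q = [Cr³⁺]^2·P(H₂)^3 / [H⁺]^6, solving for [H⁺] gives log[H⁺] = -1.748, so pH = 1.75.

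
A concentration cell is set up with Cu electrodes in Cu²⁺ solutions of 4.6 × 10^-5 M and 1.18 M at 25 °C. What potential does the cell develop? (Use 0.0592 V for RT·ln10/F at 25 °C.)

0.13 V

Both half-cells are Cu²⁺/Cu, so E°_cell = 0. The concentrated side is the cathode; the cell reaction moves Cu²⁺ from high to low concentration with n = 2.
Q = [Cu²⁺]_dilute/[Cu²⁺]_conc = 4.6 × 10^-5/1.18 = 3.9 × 10^-5.
E = 0 − (0.0592/2) log Q = −(0.0592/2)(-4.409) = 0.1305 V.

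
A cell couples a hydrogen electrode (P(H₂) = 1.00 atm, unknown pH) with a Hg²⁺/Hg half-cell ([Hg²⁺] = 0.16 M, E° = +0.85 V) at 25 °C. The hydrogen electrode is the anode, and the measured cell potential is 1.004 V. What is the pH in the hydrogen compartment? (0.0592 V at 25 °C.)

pH = 3.00

E°_cell = 0.85 V and n = 2.
log Q = n(E° − E)/0.0592 = 2×(0.85 − 1.004)/0.0592 = -5.203.
With Q = [H⁺]^2 / ([Hg²⁺]·P(H₂)), solving for [H⁺] gives log[H⁺] = -2.999, so pH = 3.00.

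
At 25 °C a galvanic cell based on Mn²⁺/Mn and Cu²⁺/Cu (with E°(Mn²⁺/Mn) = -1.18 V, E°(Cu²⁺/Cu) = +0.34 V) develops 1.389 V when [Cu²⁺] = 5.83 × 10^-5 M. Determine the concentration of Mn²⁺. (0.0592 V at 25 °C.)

From the Nernst equation, log Q = n(E° − E)/0.0592 = 2(1.52 − 1.389)/0.0592 = 4.426, so Q = 2.66 × 10^4.
With Q = [Mn²⁺]/[Cu²⁺] and the known concentrations, [Mn²⁺] in the numerator gives [Mn²⁺] = 1.6 M.

1.6 M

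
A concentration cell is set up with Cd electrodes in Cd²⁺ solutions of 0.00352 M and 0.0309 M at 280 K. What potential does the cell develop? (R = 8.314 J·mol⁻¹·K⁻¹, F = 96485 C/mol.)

Both half-cells are Cd²⁺/Cd, so E°_cell = 0. The concentrated side is the cathode; the cell reaction moves Cd²⁺ from high to low concentration with n = 2.
Q = [Cd²⁺]_dilute/[Cd²⁺]_conc = 0.00352/0.0309 = 0.114.
E = 0 − (RT/nF) ln Q = −((8.314×280)/(2×96485))(-2.172) = 0.0262 V.

0.026 V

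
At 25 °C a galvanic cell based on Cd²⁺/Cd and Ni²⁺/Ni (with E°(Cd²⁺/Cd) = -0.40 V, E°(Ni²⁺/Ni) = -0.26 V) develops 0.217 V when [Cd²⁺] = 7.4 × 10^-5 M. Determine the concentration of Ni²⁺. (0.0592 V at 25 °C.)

From the Nernst equation, log Q = n(E° − E)/0.0592 = 2(0.14 − 0.217)/0.0592 = -2.601, so Q = 0.00250.
With Q = [Cd²⁺]/[Ni²⁺] and the known concentrations, [Ni²⁺] in the denominator gives [Ni²⁺] = 0.03 M.

0.03 M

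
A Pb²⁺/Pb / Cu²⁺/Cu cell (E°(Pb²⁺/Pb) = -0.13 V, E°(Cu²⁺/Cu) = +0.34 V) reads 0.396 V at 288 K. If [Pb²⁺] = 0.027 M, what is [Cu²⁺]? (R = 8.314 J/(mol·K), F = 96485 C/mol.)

6.9 × 10^-5 M

From the Nernst equation, ln Q = nF(E° − E)/RT = 2×96485×(0.47 − 0.396)/(8.314×288) = 5.964, so Q = 389.
With Q = [Pb²⁺]/[Cu²⁺] and the known concentrations, [Cu²⁺] in the denominator gives [Cu²⁺] = 6.9 × 10^-5 M.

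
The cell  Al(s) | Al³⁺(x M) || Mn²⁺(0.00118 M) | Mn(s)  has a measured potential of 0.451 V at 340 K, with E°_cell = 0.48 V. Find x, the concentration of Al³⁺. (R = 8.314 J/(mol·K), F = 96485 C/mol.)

7.9 × 10^-4 M

From the Nernst equation, ln Q = nF(E° − E)/RT = 6×96485×(0.48 − 0.451)/(8.314×340) = 5.939, so Q = 380.
With Q = [Al³⁺]^2/[Mn²⁺]^3 and the known concentrations, [Al³⁺]^2 in the numerator gives [Al³⁺] = 7.9 × 10^-4 M.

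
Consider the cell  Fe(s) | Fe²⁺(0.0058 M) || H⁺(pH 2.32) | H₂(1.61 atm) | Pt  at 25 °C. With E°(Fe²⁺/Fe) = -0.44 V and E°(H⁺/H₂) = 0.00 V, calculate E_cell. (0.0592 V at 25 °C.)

0.36 V

The hydrogen couple is the cathode, so E°_cell = 0.44 V; n = 2.
[H⁺] = 10^(−2.32) = 0.0048 M, and Q = [Fe²⁺]·P(H₂) / [H⁺]^2 = 408.
E = E° − (0.0592/2) log Q = 0.44 − (0.0592/2)(2.610) = 0.363 V.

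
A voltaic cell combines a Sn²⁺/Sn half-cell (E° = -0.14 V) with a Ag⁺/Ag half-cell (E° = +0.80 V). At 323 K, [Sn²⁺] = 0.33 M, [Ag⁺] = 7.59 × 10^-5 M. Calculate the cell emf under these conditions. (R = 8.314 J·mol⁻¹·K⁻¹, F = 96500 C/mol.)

0.691 V

The Ag⁺/Ag couple has the higher reduction potential and acts as the cathode, so E°_cell = +0.80 − (-0.14) = 0.94 V.
Balancing electrons gives n = 2; the reaction quotient is Q = [Sn²⁺]/[Ag⁺]^2 = 5.73 × 10^7.
E = E° − (RT/nF) ln Q = 0.94 − (8.314×323)/(2×96500) × (17.864) = 0.940 − 0.249 = 0.691 V.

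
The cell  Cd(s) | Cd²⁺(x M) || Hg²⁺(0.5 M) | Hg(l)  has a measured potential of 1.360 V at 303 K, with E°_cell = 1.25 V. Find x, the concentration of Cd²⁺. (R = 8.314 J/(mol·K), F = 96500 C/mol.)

From the Nernst equation, ln Q = nF(E° − E)/RT = 2×96500×(1.25 − 1.360)/(8.314×303) = -8.427, so Q = 2.19 × 10^-4.
With Q = [Cd²⁺]/[Hg²⁺] and the known concentrations, [Cd²⁺] in the numerator gives [Cd²⁺] = 1.1 × 10^-4 M.

1.1 × 10^-4 M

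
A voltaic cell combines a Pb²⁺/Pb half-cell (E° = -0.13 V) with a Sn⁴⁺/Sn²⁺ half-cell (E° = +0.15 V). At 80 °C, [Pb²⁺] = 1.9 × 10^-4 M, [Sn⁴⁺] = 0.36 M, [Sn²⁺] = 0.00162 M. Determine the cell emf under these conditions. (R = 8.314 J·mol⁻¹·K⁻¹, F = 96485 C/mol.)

The Sn⁴⁺/Sn²⁺ couple has the higher reduction potential and acts as the cathode, so E°_cell = +0.15 − (-0.13) = 0.28 V.
Balancing electrons gives n = 2; the reaction quotient is Q = [Pb²⁺]·[Sn²⁺]/[Sn⁴⁺] = 8.55 × 10^-7.
E = E° − (RT/nF) ln Q = 0.28 − (8.314×353)/(2×96485) × (-13.972) = 0.280 + 0.212 = 0.492 V.

0.492 V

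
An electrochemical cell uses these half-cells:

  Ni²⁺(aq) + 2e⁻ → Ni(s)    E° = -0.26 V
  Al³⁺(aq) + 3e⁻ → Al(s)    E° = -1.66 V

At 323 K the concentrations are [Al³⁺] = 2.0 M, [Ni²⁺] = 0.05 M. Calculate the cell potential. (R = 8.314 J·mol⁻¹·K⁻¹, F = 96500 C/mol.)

The Ni²⁺/Ni couple has the higher reduction potential and acts as the cathode, so E°_cell = -0.26 − (-1.66) = 1.40 V.
Balancing electrons gives n = 6; the reaction quotient is Q = [Al³⁺]^2/[Ni²⁺]^3 = 3.2 × 10^4.
E = E° − (RT/nF) ln Q = 1.40 − (8.314×323)/(6×96500) × (10.373) = 1.400 − 0.048 = 1.352 V.

1.35 V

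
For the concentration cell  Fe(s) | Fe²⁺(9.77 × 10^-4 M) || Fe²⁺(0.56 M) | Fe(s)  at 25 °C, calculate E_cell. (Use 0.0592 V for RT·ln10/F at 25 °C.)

0.082 V

Both half-cells are Fe²⁺/Fe, so E°_cell = 0. The concentrated side is the cathode; the cell reaction moves Fe²⁺ from high to low concentration with n = 2.
Q = [Fe²⁺]_dilute/[Fe²⁺]_conc = 9.77 × 10^-4/0.56 = 0.00174.
E = 0 − (0.0592/2) log Q = −(0.0592/2)(-2.758) = 0.0816 V.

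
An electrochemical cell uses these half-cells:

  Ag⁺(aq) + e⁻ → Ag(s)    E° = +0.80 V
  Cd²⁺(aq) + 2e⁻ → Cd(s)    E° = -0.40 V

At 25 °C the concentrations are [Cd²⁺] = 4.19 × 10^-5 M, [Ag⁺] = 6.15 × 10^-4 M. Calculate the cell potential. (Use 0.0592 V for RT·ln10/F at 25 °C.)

The Ag⁺/Ag couple has the higher reduction potential and acts as the cathode, so E°_cell = +0.80 − (-0.40) = 1.20 V.
Balancing electrons gives n = 2; the reaction quotient is Q = [Cd²⁺]/[Ag⁺]^2 = 111.
At 25 °C, E = E° − (0.0592/n) log Q = 1.20 − (0.0592/2)(2.044) = 1.200 − 0.061 = 1.139 V.

1.14 V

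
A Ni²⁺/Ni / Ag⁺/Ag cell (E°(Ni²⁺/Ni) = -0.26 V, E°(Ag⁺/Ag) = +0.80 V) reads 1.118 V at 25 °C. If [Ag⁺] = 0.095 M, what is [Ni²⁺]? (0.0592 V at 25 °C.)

9.9 × 10^-5 M

From the Nernst equation, log Q = n(E° − E)/0.0592 = 2(1.06 − 1.118)/0.0592 = -1.959, so Q = 0.0110.
With Q = [Ni²⁺]/[Ag⁺]^2 and the known concentrations, [Ni²⁺] in the numerator gives [Ni²⁺] = 9.9 × 10^-5 M.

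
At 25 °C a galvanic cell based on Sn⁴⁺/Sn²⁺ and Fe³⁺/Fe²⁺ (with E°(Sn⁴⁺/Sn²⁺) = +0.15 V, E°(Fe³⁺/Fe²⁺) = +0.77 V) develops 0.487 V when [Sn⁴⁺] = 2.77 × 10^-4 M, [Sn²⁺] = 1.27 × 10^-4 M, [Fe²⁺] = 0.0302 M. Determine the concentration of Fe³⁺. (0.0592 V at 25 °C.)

From the Nernst equation, log Q = n(E° − E)/0.0592 = 2(0.62 − 0.487)/0.0592 = 4.493, so Q = 3.11 × 10^4.
With Q = [Sn⁴⁺]·[Fe²⁺]^2/([Sn²⁺]·[Fe³⁺]^2) and the known concentrations, [Fe³⁺]^2 in the denominator gives [Fe³⁺] = 2.5 × 10^-4 M.

2.5 × 10^-4 M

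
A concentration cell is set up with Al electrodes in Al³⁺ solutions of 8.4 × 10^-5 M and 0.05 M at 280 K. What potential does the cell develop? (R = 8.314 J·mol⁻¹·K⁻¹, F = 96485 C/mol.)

0.051 V

Both half-cells are Al³⁺/Al, so E°_cell = 0. The concentrated side is the cathode; the cell reaction moves Al³⁺ from high to low concentration with n = 3.
Q = [Al³⁺]_dilute/[Al³⁺]_conc = 8.4 × 10^-5/0.05 = 0.00168.
E = 0 − (RT/nF) ln Q = −((8.314×280)/(3×96485))(-6.389) = 0.0514 V.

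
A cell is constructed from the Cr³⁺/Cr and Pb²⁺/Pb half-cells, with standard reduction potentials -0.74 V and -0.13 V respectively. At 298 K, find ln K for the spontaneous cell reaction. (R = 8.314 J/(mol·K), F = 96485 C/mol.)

ln K = 142.5

E°_cell = -0.13 − (-0.74) = 0.61 V, with n = 6 electrons transferred.
At equilibrium E = 0, so the Nernst equation gives ln K = nFE°/RT = (6)(96485)(0.61)/((8.314)(298)) = 142.53.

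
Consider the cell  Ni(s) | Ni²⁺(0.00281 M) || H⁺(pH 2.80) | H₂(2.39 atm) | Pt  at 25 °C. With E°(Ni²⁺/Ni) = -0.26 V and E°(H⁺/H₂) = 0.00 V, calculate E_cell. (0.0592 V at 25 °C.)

The hydrogen couple is the cathode, so E°_cell = 0.26 V; n = 2.
[H⁺] = 10^(−2.80) = 0.0016 M, and Q = [Ni²⁺]·P(H₂) / [H⁺]^2 = 2670.
E = E° − (0.0592/2) log Q = 0.26 − (0.0592/2)(3.427) = 0.159 V.

0.16 V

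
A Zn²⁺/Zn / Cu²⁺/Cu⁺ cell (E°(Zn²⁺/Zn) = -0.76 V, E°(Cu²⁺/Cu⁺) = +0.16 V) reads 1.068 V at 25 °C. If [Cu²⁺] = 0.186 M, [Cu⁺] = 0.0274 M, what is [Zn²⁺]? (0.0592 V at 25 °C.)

From the Nernst equation, log Q = n(E° − E)/0.0592 = 2(0.92 − 1.068)/0.0592 = -5.000, so Q = 1 × 10^-5.
With Q = [Zn²⁺]·[Cu⁺]^2/[Cu²⁺]^2 and the known concentrations, [Zn²⁺] in the numerator gives [Zn²⁺] = 4.6 × 10^-4 M.

4.6 × 10^-4 M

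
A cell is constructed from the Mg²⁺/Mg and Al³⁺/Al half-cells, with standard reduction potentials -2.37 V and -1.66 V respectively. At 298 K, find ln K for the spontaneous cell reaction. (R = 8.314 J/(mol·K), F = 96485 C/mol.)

E°_cell = -1.66 − (-2.37) = 0.71 V, with n = 6 electrons transferred.
At equilibrium E = 0, so the Nernst equation gives ln K = nFE°/RT = (6)(96485)(0.71)/((8.314)(298)) = 165.90.

ln K = 165.9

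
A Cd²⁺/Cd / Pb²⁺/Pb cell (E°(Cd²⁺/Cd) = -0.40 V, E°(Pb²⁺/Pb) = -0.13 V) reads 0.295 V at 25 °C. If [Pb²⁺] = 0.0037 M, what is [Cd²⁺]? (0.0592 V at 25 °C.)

5.3 × 10^-4 M

From the Nernst equation, log Q = n(E° − E)/0.0592 = 2(0.27 − 0.295)/0.0592 = -0.845, so Q = 0.143.
With Q = [Cd²⁺]/[Pb²⁺] and the known concentrations, [Cd²⁺] in the numerator gives [Cd²⁺] = 5.3 × 10^-4 M.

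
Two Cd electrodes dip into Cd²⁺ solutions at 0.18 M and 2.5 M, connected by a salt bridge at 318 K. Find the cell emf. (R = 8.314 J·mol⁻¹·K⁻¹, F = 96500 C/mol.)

Both half-cells are Cd²⁺/Cd, so E°_cell = 0. The concentrated side is the cathode; the cell reaction moves Cd²⁺ from high to low concentration with n = 2.
Q = [Cd²⁺]_dilute/[Cd²⁺]_conc = 0.18/2.5 = 0.0720.
E = 0 − (RT/nF) ln Q = −((8.314×318)/(2×96500))(-2.631) = 0.0360 V.

0.036 V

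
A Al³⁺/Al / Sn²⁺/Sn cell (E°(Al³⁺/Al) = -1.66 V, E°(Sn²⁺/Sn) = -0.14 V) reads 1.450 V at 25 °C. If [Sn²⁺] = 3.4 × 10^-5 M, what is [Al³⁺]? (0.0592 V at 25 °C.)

From the Nernst equation, log Q = n(E° − E)/0.0592 = 6(1.52 − 1.450)/0.0592 = 7.095, so Q = 1.24 × 10^7.
With Q = [Al³⁺]^2/[Sn²⁺]^3 and the known concentrations, [Al³⁺]^2 in the numerator gives [Al³⁺] = 7 × 10^-4 M.

7 × 10^-4 M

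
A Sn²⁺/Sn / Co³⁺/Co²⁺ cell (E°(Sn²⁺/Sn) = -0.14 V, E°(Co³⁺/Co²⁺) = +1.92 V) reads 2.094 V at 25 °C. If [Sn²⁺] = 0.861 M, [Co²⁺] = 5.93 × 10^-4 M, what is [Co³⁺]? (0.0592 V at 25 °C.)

0.0021 M

From the Nernst equation, log Q = n(E° − E)/0.0592 = 2(2.06 − 2.094)/0.0592 = -1.149, so Q = 0.0710.
With Q = [Sn²⁺]·[Co²⁺]^2/[Co³⁺]^2 and the known concentrations, [Co³⁺]^2 in the denominator gives [Co³⁺] = 0.0021 M.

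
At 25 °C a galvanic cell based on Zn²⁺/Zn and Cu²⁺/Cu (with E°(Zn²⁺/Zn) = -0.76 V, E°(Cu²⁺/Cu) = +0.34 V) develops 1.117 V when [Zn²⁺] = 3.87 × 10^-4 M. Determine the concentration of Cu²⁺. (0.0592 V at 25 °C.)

From the Nernst equation, log Q = n(E° − E)/0.0592 = 2(1.10 − 1.117)/0.0592 = -0.574, so Q = 0.266.
With Q = [Zn²⁺]/[Cu²⁺] and the known concentrations, [Cu²⁺] in the denominator gives [Cu²⁺] = 0.0015 M.

0.0015 M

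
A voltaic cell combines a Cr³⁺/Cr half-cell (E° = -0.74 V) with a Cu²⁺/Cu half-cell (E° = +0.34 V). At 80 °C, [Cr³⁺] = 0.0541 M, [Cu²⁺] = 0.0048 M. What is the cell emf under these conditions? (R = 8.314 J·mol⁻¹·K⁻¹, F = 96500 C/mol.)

The Cu²⁺/Cu couple has the higher reduction potential and acts as the cathode, so E°_cell = +0.34 − (-0.74) = 1.08 V.
Balancing electrons gives n = 6; the reaction quotient is Q = [Cr³⁺]^2/[Cu²⁺]^3 = 2.65 × 10^4.
E = E° − (RT/nF) ln Q = 1.08 − (8.314×353)/(6×96500) × (10.184) = 1.080 − 0.052 = 1.028 V.

1.03 V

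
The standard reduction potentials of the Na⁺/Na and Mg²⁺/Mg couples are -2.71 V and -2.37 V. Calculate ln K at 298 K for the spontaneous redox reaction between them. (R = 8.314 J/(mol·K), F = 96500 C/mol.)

ln K = 26.5

E°_cell = -2.37 − (-2.71) = 0.34 V, with n = 2 electrons transferred.
At equilibrium E = 0, so the Nernst equation gives ln K = nFE°/RT = (2)(96500)(0.34)/((8.314)(298)) = 26.49.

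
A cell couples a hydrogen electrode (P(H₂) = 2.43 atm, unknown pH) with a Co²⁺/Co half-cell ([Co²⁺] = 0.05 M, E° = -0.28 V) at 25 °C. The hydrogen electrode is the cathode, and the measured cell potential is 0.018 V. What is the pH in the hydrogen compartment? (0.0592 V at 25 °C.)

pH = 4.88

E°_cell = 0.28 V and n = 2.
log Q = n(E° − E)/0.0592 = 2×(0.28 − 0.018)/0.0592 = 8.851.
With Q = [Co²⁺]·P(H₂) / [H⁺]^2, solving for [H⁺] gives log[H⁺] = -4.883, so pH = 4.88.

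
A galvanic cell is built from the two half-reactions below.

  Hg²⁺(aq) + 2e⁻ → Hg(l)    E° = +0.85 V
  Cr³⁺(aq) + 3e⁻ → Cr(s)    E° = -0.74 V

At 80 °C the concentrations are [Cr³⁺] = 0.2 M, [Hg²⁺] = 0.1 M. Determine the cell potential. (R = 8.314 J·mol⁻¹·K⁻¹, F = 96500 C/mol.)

1.57 V

The Hg²⁺/Hg couple has the higher reduction potential and acts as the cathode, so E°_cell = +0.85 − (-0.74) = 1.59 V.
Balancing electrons gives n = 6; the reaction quotient is Q = [Cr³⁺]^2/[Hg²⁺]^3 = 40.0.
E = E° − (RT/nF) ln Q = 1.59 − (8.314×353)/(6×96500) × (3.689) = 1.590 − 0.019 = 1.571 V.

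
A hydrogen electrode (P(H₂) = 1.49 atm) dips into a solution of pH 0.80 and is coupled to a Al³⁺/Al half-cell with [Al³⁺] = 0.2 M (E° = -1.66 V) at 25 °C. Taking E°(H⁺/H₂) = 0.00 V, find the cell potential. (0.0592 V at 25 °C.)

The hydrogen couple is the cathode, so E°_cell = 1.66 V; n = 6.
[H⁺] = 10^(−0.80) = 0.16 M, and Q = [Al³⁺]^2·P(H₂)^3 / [H⁺]^6 = 8350.
E = E° − (0.0592/6) log Q = 1.66 − (0.0592/6)(3.922) = 1.621 V.

1.62 V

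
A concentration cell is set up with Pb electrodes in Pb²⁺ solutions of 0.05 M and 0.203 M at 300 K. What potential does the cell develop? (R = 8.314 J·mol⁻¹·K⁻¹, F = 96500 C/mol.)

Both half-cells are Pb²⁺/Pb, so E°_cell = 0. The concentrated side is the cathode; the cell reaction moves Pb²⁺ from high to low concentration with n = 2.
Q = [Pb²⁺]_dilute/[Pb²⁺]_conc = 0.05/0.203 = 0.246.
E = 0 − (RT/nF) ln Q = −((8.314×300)/(2×96500))(-1.401) = 0.0181 V.

0.018 V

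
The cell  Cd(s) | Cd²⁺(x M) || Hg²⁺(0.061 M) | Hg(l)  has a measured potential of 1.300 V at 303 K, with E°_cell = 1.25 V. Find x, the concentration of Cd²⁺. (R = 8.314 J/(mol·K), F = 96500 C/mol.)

From the Nernst equation, ln Q = nF(E° − E)/RT = 2×96500×(1.25 − 1.300)/(8.314×303) = -3.831, so Q = 0.0217.
With Q = [Cd²⁺]/[Hg²⁺] and the known concentrations, [Cd²⁺] in the numerator gives [Cd²⁺] = 0.0013 M.

0.0013 M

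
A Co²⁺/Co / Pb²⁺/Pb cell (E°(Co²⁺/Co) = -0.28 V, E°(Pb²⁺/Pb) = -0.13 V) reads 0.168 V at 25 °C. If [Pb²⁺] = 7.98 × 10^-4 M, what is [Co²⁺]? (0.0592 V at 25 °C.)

2 × 10^-4 M

From the Nernst equation, log Q = n(E° − E)/0.0592 = 2(0.15 − 0.168)/0.0592 = -0.608, so Q = 0.247.
With Q = [Co²⁺]/[Pb²⁺] and the known concentrations, [Co²⁺] in the numerator gives [Co²⁺] = 2 × 10^-4 M.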